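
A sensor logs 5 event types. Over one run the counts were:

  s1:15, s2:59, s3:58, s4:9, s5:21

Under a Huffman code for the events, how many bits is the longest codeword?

4

Merge the two lowest-weight nodes at each step:
s4(9) + s1(15) → 24
s5(21) + 24 → 45
45 + s3(58) → 103
s2(59) + 103 → 162
Maximum depth reached is 4.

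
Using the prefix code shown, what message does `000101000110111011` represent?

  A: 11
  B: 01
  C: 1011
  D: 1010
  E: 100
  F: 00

FBBFBCC

Read left to right; each codeword is recognised as soon as it completes (prefix code):
  00→F | 01→B | 01→B | 00→F | 01→B | 1011→C | 1011→C
Decoded message: FBBFBCC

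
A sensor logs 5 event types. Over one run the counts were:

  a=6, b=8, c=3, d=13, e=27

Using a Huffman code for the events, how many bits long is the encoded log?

113

Merge the two smallest weights repeatedly:
merge c(3) and a(6): 9
merge b(8) and 9: 17
merge d(13) and 17: 30
merge e(27) and 30: 57
Total encoded bits = sum of merged weights = 9 + 17 + 30 + 57 = 113.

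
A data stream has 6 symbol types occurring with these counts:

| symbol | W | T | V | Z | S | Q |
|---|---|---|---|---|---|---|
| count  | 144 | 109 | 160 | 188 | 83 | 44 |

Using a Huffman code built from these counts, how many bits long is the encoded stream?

Greedily combine the two least-frequent nodes:
Q(44) + S(83) → 127
T(109) + 127 → 236
W(144) + V(160) → 304
Z(188) + 236 → 424
304 + 424 → 728
Total encoded bits = sum of merged weights = 127 + 236 + 304 + 424 + 728 = 1819.

1819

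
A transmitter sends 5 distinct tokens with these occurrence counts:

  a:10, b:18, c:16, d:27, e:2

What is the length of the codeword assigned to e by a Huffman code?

3

Repeatedly merge the two smallest:
combine e(2), a(10) → 12
combine 12, c(16) → 28
combine b(18), d(27) → 45
combine 28, 45 → 73
e sits 3 levels below the root, so its codeword is 3 bits.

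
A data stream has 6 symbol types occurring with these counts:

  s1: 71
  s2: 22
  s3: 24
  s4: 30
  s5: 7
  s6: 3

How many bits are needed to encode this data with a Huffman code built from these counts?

Greedily combine the two least-frequent nodes:
combine s6(3), s5(7) → 10
combine 10, s2(22) → 32
combine s3(24), s4(30) → 54
combine 32, 54 → 86
combine s1(71), 86 → 157
Each symbol's bit-cost is frequency × depth; summing gives 339 bits (equivalently 10 + 32 + 54 + 86 + 157).

339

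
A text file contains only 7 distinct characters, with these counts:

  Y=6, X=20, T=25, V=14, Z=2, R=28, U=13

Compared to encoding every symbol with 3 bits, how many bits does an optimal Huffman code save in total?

45

Fixed-length: 3 bits × 108 symbols = 324 bits.
Huffman merges:
merge Z(2) and Y(6): 8
merge 8 and U(13): 21
merge V(14) and X(20): 34
merge 21 and T(25): 46
merge R(28) and 34: 62
merge 46 and 62: 108
Huffman total = 8 + 21 + 34 + 46 + 62 + 108 = 279 bits.
Saving = 324 − 279 = 45 bits.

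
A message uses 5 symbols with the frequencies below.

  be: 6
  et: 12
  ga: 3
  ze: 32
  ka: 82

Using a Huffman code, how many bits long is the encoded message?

218

Greedily combine the two least-frequent nodes:
ga(3) + be(6) → 9
9 + et(12) → 21
21 + ze(32) → 53
53 + ka(82) → 135
Each symbol's bit-cost is frequency × depth; summing gives 218 bits (equivalently 9 + 21 + 53 + 135).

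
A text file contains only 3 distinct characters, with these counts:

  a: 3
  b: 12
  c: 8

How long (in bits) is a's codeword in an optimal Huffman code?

2

Build the tree from the bottom:
combine a(3), c(8) → 11
combine 11, b(12) → 23
The subtree containing a is merged 2 times, so code length = 2.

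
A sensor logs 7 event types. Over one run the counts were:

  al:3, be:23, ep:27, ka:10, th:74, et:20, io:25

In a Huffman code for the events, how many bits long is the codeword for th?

1

Repeatedly merge the two smallest:
merge al(3) and ka(10): 13
merge 13 and et(20): 33
merge be(23) and io(25): 48
merge ep(27) and 33: 60
merge 48 and 60: 108
merge th(74) and 108: 182
th is merged only at the final step, so code length = 1.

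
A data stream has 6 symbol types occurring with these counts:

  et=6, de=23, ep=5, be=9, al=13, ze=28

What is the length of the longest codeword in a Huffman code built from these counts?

Merge the two lowest-weight nodes at each step:
combine ep(5), et(6) → 11
combine be(9), 11 → 20
combine al(13), 20 → 33
combine de(23), ze(28) → 51
combine 33, 51 → 84
The first pair merged (ep, et) ends up deepest, at depth 4.

4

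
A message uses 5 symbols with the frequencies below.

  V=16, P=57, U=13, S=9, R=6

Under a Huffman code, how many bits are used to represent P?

Huffman merges, smallest pair first:
combine R(6), S(9) → 15
combine U(13), 15 → 28
combine V(16), 28 → 44
combine 44, P(57) → 101
P sits one level below the root: a 1-bit codeword.

1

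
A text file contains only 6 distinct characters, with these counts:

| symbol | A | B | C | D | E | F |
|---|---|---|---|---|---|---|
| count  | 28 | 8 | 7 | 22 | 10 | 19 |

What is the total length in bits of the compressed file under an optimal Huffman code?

Greedily combine the two least-frequent nodes:
combine C(7), B(8) → 15
combine E(10), 15 → 25
combine F(19), D(22) → 41
combine 25, A(28) → 53
combine 41, 53 → 94
The encoded length is the sum of every internal node's weight: 15 + 25 + 41 + 53 + 94 = 228 bits.

228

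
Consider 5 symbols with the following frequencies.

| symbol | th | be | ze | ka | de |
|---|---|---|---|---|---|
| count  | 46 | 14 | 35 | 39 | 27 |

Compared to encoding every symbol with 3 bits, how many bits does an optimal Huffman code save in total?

Fixed-length: 3 bits × 161 symbols = 483 bits.
Huffman merges:
be(14) + de(27) → 41
ze(35) + ka(39) → 74
41 + th(46) → 87
74 + 87 → 161
Huffman total = 41 + 74 + 87 + 161 = 363 bits.
Saving = 483 − 363 = 120 bits.

120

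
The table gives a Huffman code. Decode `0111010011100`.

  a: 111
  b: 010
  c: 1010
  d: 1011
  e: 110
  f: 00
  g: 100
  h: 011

Read left to right; each codeword is recognised as soon as it completes (prefix code):
  011→h | 1010→c | 011→h | 100→g
Decoded message: hchg

hchg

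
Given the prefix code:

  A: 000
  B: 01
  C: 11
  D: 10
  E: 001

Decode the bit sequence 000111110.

ACCD

Read left to right; each codeword is recognised as soon as it completes (prefix code):
  000→A | 11→C | 11→C | 10→D
Decoded message: ACCD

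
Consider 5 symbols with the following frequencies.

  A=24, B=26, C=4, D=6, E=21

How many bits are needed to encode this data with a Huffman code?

Greedily combine the two least-frequent nodes:
merge C(4) and D(6): 10
merge 10 and E(21): 31
merge A(24) and B(26): 50
merge 31 and 50: 81
Total encoded bits = sum of merged weights = 10 + 31 + 50 + 81 = 172.

172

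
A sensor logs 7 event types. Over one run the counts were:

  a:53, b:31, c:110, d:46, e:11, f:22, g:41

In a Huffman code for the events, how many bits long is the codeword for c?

2

Build the tree from the bottom:
merge e(11) and f(22): 33
merge b(31) and 33: 64
merge g(41) and d(46): 87
merge a(53) and 64: 117
merge 87 and c(110): 197
merge 117 and 197: 314
c sits 2 levels below the root, so its codeword is 2 bits.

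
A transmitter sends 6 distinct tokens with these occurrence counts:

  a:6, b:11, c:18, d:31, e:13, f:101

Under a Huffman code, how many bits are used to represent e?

Repeatedly merge the two smallest:
combine a(6), b(11) → 17
combine e(13), 17 → 30
combine c(18), 30 → 48
combine d(31), 48 → 79
combine 79, f(101) → 180
The subtree containing e is merged 4 times, so code length = 4.

4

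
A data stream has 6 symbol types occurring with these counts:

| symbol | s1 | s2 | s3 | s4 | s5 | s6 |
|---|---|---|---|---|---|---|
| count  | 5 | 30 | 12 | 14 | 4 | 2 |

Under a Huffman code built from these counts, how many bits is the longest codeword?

5

Merge the two lowest-weight nodes at each step:
merge s6(2) and s5(4): 6
merge s1(5) and 6: 11
merge 11 and s3(12): 23
merge s4(14) and 23: 37
merge s2(30) and 37: 67
The first pair merged (s6, s5) ends up deepest, at depth 5.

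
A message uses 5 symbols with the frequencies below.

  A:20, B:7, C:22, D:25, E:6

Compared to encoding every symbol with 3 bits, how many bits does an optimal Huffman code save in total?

Fixed-length: 3 bits × 80 symbols = 240 bits.
Huffman merges:
combine E(6), B(7) → 13
combine 13, A(20) → 33
combine C(22), D(25) → 47
combine 33, 47 → 80
Huffman total = 13 + 33 + 47 + 80 = 173 bits.
Saving = 240 − 173 = 67 bits.

67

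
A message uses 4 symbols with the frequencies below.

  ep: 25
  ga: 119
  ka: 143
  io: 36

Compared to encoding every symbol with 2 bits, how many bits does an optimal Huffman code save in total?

Fixed-length: 2 bits × 323 symbols = 646 bits.
Huffman merges:
merge ep(25) and io(36): 61
merge 61 and ga(119): 180
merge ka(143) and 180: 323
Huffman total = 61 + 180 + 323 = 564 bits.
Saving = 646 − 564 = 82 bits.

82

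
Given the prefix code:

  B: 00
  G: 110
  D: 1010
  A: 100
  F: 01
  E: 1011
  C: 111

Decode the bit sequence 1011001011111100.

Read left to right; each codeword is recognised as soon as it completes (prefix code):
  1011→E | 00→B | 1011→E | 111→C | 100→A
Decoded message: EBECA

EBECA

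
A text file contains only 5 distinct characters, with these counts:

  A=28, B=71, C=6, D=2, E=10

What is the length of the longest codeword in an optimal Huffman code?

Merge the two lowest-weight nodes at each step:
merge D(2) and C(6): 8
merge 8 and E(10): 18
merge 18 and A(28): 46
merge 46 and B(71): 117
The rarest symbols sit at the bottom; the longest codeword is 4 bits.

4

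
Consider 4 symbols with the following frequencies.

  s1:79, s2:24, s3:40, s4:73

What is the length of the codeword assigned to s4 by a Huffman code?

Build the tree from the bottom:
s2(24) + s3(40) → 64
64 + s4(73) → 137
s1(79) + 137 → 216
s4 sits 2 levels below the root, so its codeword is 2 bits.

2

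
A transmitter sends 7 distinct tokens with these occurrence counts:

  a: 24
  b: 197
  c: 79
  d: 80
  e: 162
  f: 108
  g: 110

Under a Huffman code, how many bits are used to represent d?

Build the tree from the bottom:
combine a(24), c(79) → 103
combine d(80), 103 → 183
combine f(108), g(110) → 218
combine e(162), 183 → 345
combine b(197), 218 → 415
combine 345, 415 → 760
d's leaf is at depth 3, giving a 3-bit codeword.

3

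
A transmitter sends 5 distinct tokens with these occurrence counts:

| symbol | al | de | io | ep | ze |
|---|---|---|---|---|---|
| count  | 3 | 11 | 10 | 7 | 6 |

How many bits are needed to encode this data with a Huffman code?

Merge the two smallest weights repeatedly:
merge al(3) and ze(6): 9
merge ep(7) and 9: 16
merge io(10) and de(11): 21
merge 16 and 21: 37
Each symbol's bit-cost is frequency × depth; summing gives 83 bits (equivalently 9 + 16 + 21 + 37).

83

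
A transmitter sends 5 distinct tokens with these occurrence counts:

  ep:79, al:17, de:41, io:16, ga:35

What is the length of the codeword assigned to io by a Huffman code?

4

Repeatedly merge the two smallest:
merge io(16) and al(17): 33
merge 33 and ga(35): 68
merge de(41) and 68: 109
merge ep(79) and 109: 188
io sits 4 levels below the root, so its codeword is 4 bits.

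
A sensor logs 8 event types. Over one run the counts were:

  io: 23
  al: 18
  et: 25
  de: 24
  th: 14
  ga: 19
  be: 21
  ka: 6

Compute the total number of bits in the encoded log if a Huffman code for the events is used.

Greedily combine the two least-frequent nodes:
ka(6) + th(14) → 20
al(18) + ga(19) → 37
20 + be(21) → 41
io(23) + de(24) → 47
et(25) + 37 → 62
41 + 47 → 88
62 + 88 → 150
The encoded length is the sum of every internal node's weight: 20 + 37 + 41 + 47 + 62 + 88 + 150 = 445 bits.

445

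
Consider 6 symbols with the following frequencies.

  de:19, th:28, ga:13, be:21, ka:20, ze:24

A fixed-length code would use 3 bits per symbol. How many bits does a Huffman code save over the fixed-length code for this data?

Fixed-length: 3 bits × 125 symbols = 375 bits.
Huffman merges:
merge ga(13) and de(19): 32
merge ka(20) and be(21): 41
merge ze(24) and th(28): 52
merge 32 and 41: 73
merge 52 and 73: 125
Huffman total = 32 + 41 + 52 + 73 + 125 = 323 bits.
Saving = 375 − 323 = 52 bits.

52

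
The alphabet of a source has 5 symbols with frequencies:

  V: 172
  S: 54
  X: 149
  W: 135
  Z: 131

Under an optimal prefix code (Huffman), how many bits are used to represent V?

2

Huffman merges, smallest pair first:
merge S(54) and Z(131): 185
merge W(135) and X(149): 284
merge V(172) and 185: 357
merge 284 and 357: 641
The subtree containing V is merged 2 times, so code length = 2.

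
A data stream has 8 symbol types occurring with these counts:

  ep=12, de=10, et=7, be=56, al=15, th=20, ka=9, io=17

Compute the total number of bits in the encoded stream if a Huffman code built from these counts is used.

Merge the two smallest weights repeatedly:
combine et(7), ka(9) → 16
combine de(10), ep(12) → 22
combine al(15), 16 → 31
combine io(17), th(20) → 37
combine 22, 31 → 53
combine 37, 53 → 90
combine be(56), 90 → 146
The encoded length is the sum of every internal node's weight: 16 + 22 + 31 + 37 + 53 + 90 + 146 = 395 bits.

395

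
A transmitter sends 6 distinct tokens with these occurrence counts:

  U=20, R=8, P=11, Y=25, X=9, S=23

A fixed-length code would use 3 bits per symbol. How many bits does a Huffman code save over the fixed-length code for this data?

Fixed-length: 3 bits × 96 symbols = 288 bits.
Huffman merges:
combine R(8), X(9) → 17
combine P(11), 17 → 28
combine U(20), S(23) → 43
combine Y(25), 28 → 53
combine 43, 53 → 96
Huffman total = 17 + 28 + 43 + 53 + 96 = 237 bits.
Saving = 288 − 237 = 51 bits.

51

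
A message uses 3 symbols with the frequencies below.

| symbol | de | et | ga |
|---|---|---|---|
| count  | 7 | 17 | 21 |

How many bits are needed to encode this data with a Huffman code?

Greedily combine the two least-frequent nodes:
merge de(7) and et(17): 24
merge ga(21) and 24: 45
Total encoded bits = sum of merged weights = 24 + 45 = 69.

69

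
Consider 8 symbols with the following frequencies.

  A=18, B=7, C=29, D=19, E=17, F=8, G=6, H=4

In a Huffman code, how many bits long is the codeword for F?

Build the tree from the bottom:
H(4) + G(6) → 10
B(7) + F(8) → 15
10 + 15 → 25
E(17) + A(18) → 35
D(19) + 25 → 44
C(29) + 35 → 64
44 + 64 → 108
F sits 4 levels below the root, so its codeword is 4 bits.

4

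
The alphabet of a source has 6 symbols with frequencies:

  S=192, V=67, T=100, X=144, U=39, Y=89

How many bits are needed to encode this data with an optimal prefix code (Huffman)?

1557

Greedily combine the two least-frequent nodes:
merge U(39) and V(67): 106
merge Y(89) and T(100): 189
merge 106 and X(144): 250
merge 189 and S(192): 381
merge 250 and 381: 631
The encoded length is the sum of every internal node's weight: 106 + 189 + 250 + 381 + 631 = 1557 bits.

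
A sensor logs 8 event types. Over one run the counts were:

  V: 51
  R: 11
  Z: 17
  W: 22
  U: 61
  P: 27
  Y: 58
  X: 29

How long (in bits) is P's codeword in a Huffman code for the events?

Repeatedly merge the two smallest:
combine R(11), Z(17) → 28
combine W(22), P(27) → 49
combine 28, X(29) → 57
combine 49, V(51) → 100
combine 57, Y(58) → 115
combine U(61), 100 → 161
combine 115, 161 → 276
The subtree containing P is merged 4 times, so code length = 4.

4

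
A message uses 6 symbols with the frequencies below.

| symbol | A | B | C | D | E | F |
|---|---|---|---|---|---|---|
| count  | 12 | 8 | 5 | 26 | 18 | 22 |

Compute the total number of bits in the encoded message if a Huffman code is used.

220

Greedily combine the two least-frequent nodes:
combine C(5), B(8) → 13
combine A(12), 13 → 25
combine E(18), F(22) → 40
combine 25, D(26) → 51
combine 40, 51 → 91
Each symbol's bit-cost is frequency × depth; summing gives 220 bits (equivalently 13 + 25 + 40 + 51 + 91).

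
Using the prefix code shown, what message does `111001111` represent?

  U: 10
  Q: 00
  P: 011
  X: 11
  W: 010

XUPX

Read left to right; each codeword is recognised as soon as it completes (prefix code):
  11→X | 10→U | 011→P | 11→X
Decoded message: XUPX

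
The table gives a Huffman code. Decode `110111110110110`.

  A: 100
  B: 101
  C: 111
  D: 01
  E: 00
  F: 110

FCFFF

Read left to right; each codeword is recognised as soon as it completes (prefix code):
  110→F | 111→C | 110→F | 110→F | 110→F
Decoded message: FCFFF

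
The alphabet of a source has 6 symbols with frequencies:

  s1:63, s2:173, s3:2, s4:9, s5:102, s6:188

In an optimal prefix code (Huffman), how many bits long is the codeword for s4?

Build the tree from the bottom:
combine s3(2), s4(9) → 11
combine 11, s1(63) → 74
combine 74, s5(102) → 176
combine s2(173), 176 → 349
combine s6(188), 349 → 537
The subtree containing s4 is merged 5 times, so code length = 5.

5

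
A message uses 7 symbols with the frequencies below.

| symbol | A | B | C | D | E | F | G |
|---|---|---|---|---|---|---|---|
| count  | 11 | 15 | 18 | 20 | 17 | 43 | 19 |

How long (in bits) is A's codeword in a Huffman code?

3

Repeatedly merge the two smallest:
merge A(11) and B(15): 26
merge E(17) and C(18): 35
merge G(19) and D(20): 39
merge 26 and 35: 61
merge 39 and F(43): 82
merge 61 and 82: 143
A sits 3 levels below the root, so its codeword is 3 bits.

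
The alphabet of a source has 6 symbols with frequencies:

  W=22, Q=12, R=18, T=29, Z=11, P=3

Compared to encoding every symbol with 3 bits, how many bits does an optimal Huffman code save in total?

55

Fixed-length: 3 bits × 95 symbols = 285 bits.
Huffman merges:
P(3) + Z(11) → 14
Q(12) + 14 → 26
R(18) + W(22) → 40
26 + T(29) → 55
40 + 55 → 95
Huffman total = 14 + 26 + 40 + 55 + 95 = 230 bits.
Saving = 285 − 230 = 55 bits.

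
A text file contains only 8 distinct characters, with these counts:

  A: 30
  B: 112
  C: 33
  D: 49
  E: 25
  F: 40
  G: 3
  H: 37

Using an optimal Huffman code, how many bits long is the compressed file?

Merge the two smallest weights repeatedly:
combine G(3), E(25) → 28
combine 28, A(30) → 58
combine C(33), H(37) → 70
combine F(40), D(49) → 89
combine 58, 70 → 128
combine 89, B(112) → 201
combine 128, 201 → 329
Each symbol's bit-cost is frequency × depth; summing gives 903 bits (equivalently 28 + 58 + 70 + 89 + 128 + 201 + 329).

903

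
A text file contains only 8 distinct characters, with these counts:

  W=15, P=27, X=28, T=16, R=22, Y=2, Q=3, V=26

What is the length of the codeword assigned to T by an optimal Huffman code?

Huffman merges, smallest pair first:
combine Y(2), Q(3) → 5
combine 5, W(15) → 20
combine T(16), 20 → 36
combine R(22), V(26) → 48
combine P(27), X(28) → 55
combine 36, 48 → 84
combine 55, 84 → 139
T sits 3 levels below the root, so its codeword is 3 bits.

3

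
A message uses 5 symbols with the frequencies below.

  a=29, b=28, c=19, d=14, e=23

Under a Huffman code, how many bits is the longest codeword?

Merge the two lowest-weight nodes at each step:
combine d(14), c(19) → 33
combine e(23), b(28) → 51
combine a(29), 33 → 62
combine 51, 62 → 113
The rarest symbols sit at the bottom; the longest codeword is 3 bits.

3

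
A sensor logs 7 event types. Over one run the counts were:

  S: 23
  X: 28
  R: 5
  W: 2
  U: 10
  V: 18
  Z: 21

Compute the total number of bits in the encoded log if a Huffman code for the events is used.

273

Merge the two smallest weights repeatedly:
combine W(2), R(5) → 7
combine 7, U(10) → 17
combine 17, V(18) → 35
combine Z(21), S(23) → 44
combine X(28), 35 → 63
combine 44, 63 → 107
Total encoded bits = sum of merged weights = 7 + 17 + 35 + 44 + 63 + 107 = 273.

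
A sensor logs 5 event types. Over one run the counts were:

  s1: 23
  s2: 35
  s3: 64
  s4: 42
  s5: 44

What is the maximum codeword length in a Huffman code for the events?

Merge the two lowest-weight nodes at each step:
s1(23) + s2(35) → 58
s4(42) + s5(44) → 86
58 + s3(64) → 122
86 + 122 → 208
The rarest symbols sit at the bottom; the longest codeword is 3 bits.

3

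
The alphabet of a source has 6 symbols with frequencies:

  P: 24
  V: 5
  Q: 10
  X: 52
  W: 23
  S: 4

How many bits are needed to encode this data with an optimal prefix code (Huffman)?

Build the Huffman tree bottom-up:
S(4) + V(5) → 9
9 + Q(10) → 19
19 + W(23) → 42
P(24) + 42 → 66
X(52) + 66 → 118
Each symbol's bit-cost is frequency × depth; summing gives 254 bits (equivalently 9 + 19 + 42 + 66 + 118).

254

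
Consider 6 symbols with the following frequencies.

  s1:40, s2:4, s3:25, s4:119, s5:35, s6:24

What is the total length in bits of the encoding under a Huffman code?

531

Greedily combine the two least-frequent nodes:
merge s2(4) and s6(24): 28
merge s3(25) and 28: 53
merge s5(35) and s1(40): 75
merge 53 and 75: 128
merge s4(119) and 128: 247
The encoded length is the sum of every internal node's weight: 28 + 53 + 75 + 128 + 247 = 531 bits.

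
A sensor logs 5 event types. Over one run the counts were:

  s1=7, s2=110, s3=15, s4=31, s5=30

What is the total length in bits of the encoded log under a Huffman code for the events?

Merge the two smallest weights repeatedly:
s1(7) + s3(15) → 22
22 + s5(30) → 52
s4(31) + 52 → 83
83 + s2(110) → 193
Each symbol's bit-cost is frequency × depth; summing gives 350 bits (equivalently 22 + 52 + 83 + 193).

350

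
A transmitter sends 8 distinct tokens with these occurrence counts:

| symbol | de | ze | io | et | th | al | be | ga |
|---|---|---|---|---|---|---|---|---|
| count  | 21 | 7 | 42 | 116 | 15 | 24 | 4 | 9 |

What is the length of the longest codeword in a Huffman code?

6

Merge the two lowest-weight nodes at each step:
be(4) + ze(7) → 11
ga(9) + 11 → 20
th(15) + 20 → 35
de(21) + al(24) → 45
35 + io(42) → 77
45 + 77 → 122
et(116) + 122 → 238
The first pair merged (be, ze) ends up deepest, at depth 6.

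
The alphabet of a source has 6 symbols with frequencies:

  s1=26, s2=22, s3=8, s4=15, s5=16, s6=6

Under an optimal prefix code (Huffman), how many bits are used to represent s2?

2

Huffman merges, smallest pair first:
s6(6) + s3(8) → 14
14 + s4(15) → 29
s5(16) + s2(22) → 38
s1(26) + 29 → 55
38 + 55 → 93
The subtree containing s2 is merged 2 times, so code length = 2.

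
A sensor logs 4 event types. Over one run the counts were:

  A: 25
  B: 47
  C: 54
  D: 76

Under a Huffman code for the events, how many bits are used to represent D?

1

Repeatedly merge the two smallest:
combine A(25), B(47) → 72
combine C(54), 72 → 126
combine D(76), 126 → 202
D is merged only at the final step, so code length = 1.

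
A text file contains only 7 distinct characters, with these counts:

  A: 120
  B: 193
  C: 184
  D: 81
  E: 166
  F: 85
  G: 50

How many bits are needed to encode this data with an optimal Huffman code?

2391

Build the Huffman tree bottom-up:
merge G(50) and D(81): 131
merge F(85) and A(120): 205
merge 131 and E(166): 297
merge C(184) and B(193): 377
merge 205 and 297: 502
merge 377 and 502: 879
The encoded length is the sum of every internal node's weight: 131 + 205 + 297 + 377 + 502 + 879 = 2391 bits.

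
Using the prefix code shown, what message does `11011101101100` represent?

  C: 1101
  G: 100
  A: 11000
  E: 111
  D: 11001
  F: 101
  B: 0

Read left to right; each codeword is recognised as soon as it completes (prefix code):
  1101→C | 1101→C | 101→F | 100→G
Decoded message: CCFG

CCFG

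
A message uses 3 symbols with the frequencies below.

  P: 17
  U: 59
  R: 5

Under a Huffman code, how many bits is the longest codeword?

Merge the two lowest-weight nodes at each step:
combine R(5), P(17) → 22
combine 22, U(59) → 81
Maximum depth reached is 2.

2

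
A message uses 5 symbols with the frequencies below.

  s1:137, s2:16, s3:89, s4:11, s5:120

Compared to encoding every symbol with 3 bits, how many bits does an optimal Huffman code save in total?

367

Fixed-length: 3 bits × 373 symbols = 1119 bits.
Huffman merges:
merge s4(11) and s2(16): 27
merge 27 and s3(89): 116
merge 116 and s5(120): 236
merge s1(137) and 236: 373
Huffman total = 27 + 116 + 236 + 373 = 752 bits.
Saving = 1119 − 752 = 367 bits.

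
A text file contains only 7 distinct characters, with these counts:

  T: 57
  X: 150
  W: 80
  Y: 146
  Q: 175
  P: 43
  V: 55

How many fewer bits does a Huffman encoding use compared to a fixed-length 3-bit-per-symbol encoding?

Fixed-length: 3 bits × 706 symbols = 2118 bits.
Huffman merges:
combine P(43), V(55) → 98
combine T(57), W(80) → 137
combine 98, 137 → 235
combine Y(146), X(150) → 296
combine Q(175), 235 → 410
combine 296, 410 → 706
Huffman total = 98 + 137 + 235 + 296 + 410 + 706 = 1882 bits.
Saving = 2118 − 1882 = 236 bits.

236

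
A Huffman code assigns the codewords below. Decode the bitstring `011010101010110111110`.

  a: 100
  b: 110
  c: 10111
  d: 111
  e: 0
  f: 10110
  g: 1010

Read left to right; each codeword is recognised as soon as it completes (prefix code):
  0→e | 110→b | 1010→g | 1010→g | 110→b | 111→d | 110→b
Decoded message: ebggbdb

ebggbdb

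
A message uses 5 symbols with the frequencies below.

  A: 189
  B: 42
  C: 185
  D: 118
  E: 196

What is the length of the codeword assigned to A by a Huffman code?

Build the tree from the bottom:
combine B(42), D(118) → 160
combine 160, C(185) → 345
combine A(189), E(196) → 385
combine 345, 385 → 730
The subtree containing A is merged 2 times, so code length = 2.

2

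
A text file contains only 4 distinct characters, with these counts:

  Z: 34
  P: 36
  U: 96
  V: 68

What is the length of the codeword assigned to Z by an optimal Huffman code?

Build the tree from the bottom:
combine Z(34), P(36) → 70
combine V(68), 70 → 138
combine U(96), 138 → 234
Z's leaf is at depth 3, giving a 3-bit codeword.

3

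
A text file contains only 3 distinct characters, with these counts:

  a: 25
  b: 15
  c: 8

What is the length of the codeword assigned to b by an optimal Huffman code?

Repeatedly merge the two smallest:
combine c(8), b(15) → 23
combine 23, a(25) → 48
b sits 2 levels below the root, so its codeword is 2 bits.

2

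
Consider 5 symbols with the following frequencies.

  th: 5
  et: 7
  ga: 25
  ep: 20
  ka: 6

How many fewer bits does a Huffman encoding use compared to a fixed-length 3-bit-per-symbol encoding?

59

Fixed-length: 3 bits × 63 symbols = 189 bits.
Huffman merges:
th(5) + ka(6) → 11
et(7) + 11 → 18
18 + ep(20) → 38
ga(25) + 38 → 63
Huffman total = 11 + 18 + 38 + 63 = 130 bits.
Saving = 189 − 130 = 59 bits.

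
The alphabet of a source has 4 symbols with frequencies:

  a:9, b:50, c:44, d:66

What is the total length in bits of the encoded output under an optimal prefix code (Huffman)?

Greedily combine the two least-frequent nodes:
merge a(9) and c(44): 53
merge b(50) and 53: 103
merge d(66) and 103: 169
The encoded length is the sum of every internal node's weight: 53 + 103 + 169 = 325 bits.

325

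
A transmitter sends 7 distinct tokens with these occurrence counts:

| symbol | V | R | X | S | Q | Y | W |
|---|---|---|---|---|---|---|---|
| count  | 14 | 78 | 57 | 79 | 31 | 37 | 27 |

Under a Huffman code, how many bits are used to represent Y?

3

Repeatedly merge the two smallest:
combine V(14), W(27) → 41
combine Q(31), Y(37) → 68
combine 41, X(57) → 98
combine 68, R(78) → 146
combine S(79), 98 → 177
combine 146, 177 → 323
Y sits 3 levels below the root, so its codeword is 3 bits.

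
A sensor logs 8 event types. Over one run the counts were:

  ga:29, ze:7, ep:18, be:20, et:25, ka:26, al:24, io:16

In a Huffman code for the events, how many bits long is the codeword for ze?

Build the tree from the bottom:
ze(7) + io(16) → 23
ep(18) + be(20) → 38
23 + al(24) → 47
et(25) + ka(26) → 51
ga(29) + 38 → 67
47 + 51 → 98
67 + 98 → 165
The subtree containing ze is merged 4 times, so code length = 4.

4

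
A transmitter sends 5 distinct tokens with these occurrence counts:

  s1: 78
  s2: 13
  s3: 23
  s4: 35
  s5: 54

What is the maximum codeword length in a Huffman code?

4

Merge the two lowest-weight nodes at each step:
s2(13) + s3(23) → 36
s4(35) + 36 → 71
s5(54) + 71 → 125
s1(78) + 125 → 203
The first pair merged (s2, s3) ends up deepest, at depth 4.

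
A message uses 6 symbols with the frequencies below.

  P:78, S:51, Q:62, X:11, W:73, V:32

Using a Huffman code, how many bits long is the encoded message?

Greedily combine the two least-frequent nodes:
merge X(11) and V(32): 43
merge 43 and S(51): 94
merge Q(62) and W(73): 135
merge P(78) and 94: 172
merge 135 and 172: 307
Each symbol's bit-cost is frequency × depth; summing gives 751 bits (equivalently 43 + 94 + 135 + 172 + 307).

751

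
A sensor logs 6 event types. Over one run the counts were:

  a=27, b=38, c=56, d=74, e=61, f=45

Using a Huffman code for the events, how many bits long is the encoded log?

768

Merge the two smallest weights repeatedly:
a(27) + b(38) → 65
f(45) + c(56) → 101
e(61) + 65 → 126
d(74) + 101 → 175
126 + 175 → 301
Total encoded bits = sum of merged weights = 65 + 101 + 126 + 175 + 301 = 768.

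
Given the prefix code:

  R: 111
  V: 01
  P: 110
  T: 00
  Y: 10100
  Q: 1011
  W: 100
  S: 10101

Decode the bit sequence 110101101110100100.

Read left to right; each codeword is recognised as soon as it completes (prefix code):
  110→P | 1011→Q | 01→V | 110→P | 100→W | 100→W
Decoded message: PQVPWW

PQVPWW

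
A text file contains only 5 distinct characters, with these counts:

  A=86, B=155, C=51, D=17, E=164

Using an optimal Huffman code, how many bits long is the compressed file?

Merge the two smallest weights repeatedly:
combine D(17), C(51) → 68
combine 68, A(86) → 154
combine 154, B(155) → 309
combine E(164), 309 → 473
The encoded length is the sum of every internal node's weight: 68 + 154 + 309 + 473 = 1004 bits.

1004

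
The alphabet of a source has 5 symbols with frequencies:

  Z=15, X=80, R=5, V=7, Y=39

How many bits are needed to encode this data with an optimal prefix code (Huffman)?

251

Merge the two smallest weights repeatedly:
merge R(5) and V(7): 12
merge 12 and Z(15): 27
merge 27 and Y(39): 66
merge 66 and X(80): 146
The encoded length is the sum of every internal node's weight: 12 + 27 + 66 + 146 = 251 bits.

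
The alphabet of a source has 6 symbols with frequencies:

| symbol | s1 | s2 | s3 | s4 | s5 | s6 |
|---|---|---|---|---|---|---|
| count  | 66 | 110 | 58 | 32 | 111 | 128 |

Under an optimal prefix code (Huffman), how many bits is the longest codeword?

4

Merge the two lowest-weight nodes at each step:
combine s4(32), s3(58) → 90
combine s1(66), 90 → 156
combine s2(110), s5(111) → 221
combine s6(128), 156 → 284
combine 221, 284 → 505
Maximum depth reached is 4.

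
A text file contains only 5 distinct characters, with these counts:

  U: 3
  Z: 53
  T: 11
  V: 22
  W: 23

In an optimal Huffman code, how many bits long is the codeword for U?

4

Build the tree from the bottom:
U(3) + T(11) → 14
14 + V(22) → 36
W(23) + 36 → 59
Z(53) + 59 → 112
U sits 4 levels below the root, so its codeword is 4 bits.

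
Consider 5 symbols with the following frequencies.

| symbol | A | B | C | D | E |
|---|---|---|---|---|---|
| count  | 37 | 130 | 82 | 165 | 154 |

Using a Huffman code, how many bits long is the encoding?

1255

Merge the two smallest weights repeatedly:
A(37) + C(82) → 119
119 + B(130) → 249
E(154) + D(165) → 319
249 + 319 → 568
Each symbol's bit-cost is frequency × depth; summing gives 1255 bits (equivalently 119 + 249 + 319 + 568).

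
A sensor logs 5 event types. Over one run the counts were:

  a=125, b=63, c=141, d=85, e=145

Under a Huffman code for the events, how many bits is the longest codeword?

Merge the two lowest-weight nodes at each step:
b(63) + d(85) → 148
a(125) + c(141) → 266
e(145) + 148 → 293
266 + 293 → 559
The first pair merged (b, d) ends up deepest, at depth 3.

3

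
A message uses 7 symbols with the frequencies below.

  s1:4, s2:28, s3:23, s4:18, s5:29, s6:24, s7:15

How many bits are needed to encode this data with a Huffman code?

Build the Huffman tree bottom-up:
merge s1(4) and s7(15): 19
merge s4(18) and 19: 37
merge s3(23) and s6(24): 47
merge s2(28) and s5(29): 57
merge 37 and 47: 84
merge 57 and 84: 141
The encoded length is the sum of every internal node's weight: 19 + 37 + 47 + 57 + 84 + 141 = 385 bits.

385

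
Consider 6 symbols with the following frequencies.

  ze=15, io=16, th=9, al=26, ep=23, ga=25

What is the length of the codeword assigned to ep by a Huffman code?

3

Repeatedly merge the two smallest:
merge th(9) and ze(15): 24
merge io(16) and ep(23): 39
merge 24 and ga(25): 49
merge al(26) and 39: 65
merge 49 and 65: 114
The subtree containing ep is merged 3 times, so code length = 3.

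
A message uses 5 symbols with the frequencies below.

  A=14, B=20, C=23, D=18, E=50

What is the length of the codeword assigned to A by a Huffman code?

3

Repeatedly merge the two smallest:
combine A(14), D(18) → 32
combine B(20), C(23) → 43
combine 32, 43 → 75
combine E(50), 75 → 125
A sits 3 levels below the root, so its codeword is 3 bits.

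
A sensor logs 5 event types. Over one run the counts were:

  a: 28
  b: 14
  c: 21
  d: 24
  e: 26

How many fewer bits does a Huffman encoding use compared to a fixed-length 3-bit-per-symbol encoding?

Fixed-length: 3 bits × 113 symbols = 339 bits.
Huffman merges:
merge b(14) and c(21): 35
merge d(24) and e(26): 50
merge a(28) and 35: 63
merge 50 and 63: 113
Huffman total = 35 + 50 + 63 + 113 = 261 bits.
Saving = 339 − 261 = 78 bits.

78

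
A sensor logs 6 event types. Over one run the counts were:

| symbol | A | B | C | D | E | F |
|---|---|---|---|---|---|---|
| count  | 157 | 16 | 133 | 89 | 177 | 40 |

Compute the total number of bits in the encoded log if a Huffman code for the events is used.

Merge the two smallest weights repeatedly:
B(16) + F(40) → 56
56 + D(89) → 145
C(133) + 145 → 278
A(157) + E(177) → 334
278 + 334 → 612
Total encoded bits = sum of merged weights = 56 + 145 + 278 + 334 + 612 = 1425.

1425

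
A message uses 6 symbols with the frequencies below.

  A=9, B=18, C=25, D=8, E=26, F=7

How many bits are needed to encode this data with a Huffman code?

Merge the two smallest weights repeatedly:
combine F(7), D(8) → 15
combine A(9), 15 → 24
combine B(18), 24 → 42
combine C(25), E(26) → 51
combine 42, 51 → 93
The encoded length is the sum of every internal node's weight: 15 + 24 + 42 + 51 + 93 = 225 bits.

225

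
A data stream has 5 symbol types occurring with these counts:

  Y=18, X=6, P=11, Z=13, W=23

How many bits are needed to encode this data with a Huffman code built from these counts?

159

Merge the two smallest weights repeatedly:
merge X(6) and P(11): 17
merge Z(13) and 17: 30
merge Y(18) and W(23): 41
merge 30 and 41: 71
Total encoded bits = sum of merged weights = 17 + 30 + 41 + 71 = 159.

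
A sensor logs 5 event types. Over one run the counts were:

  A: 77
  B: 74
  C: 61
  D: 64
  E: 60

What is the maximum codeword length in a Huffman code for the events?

Merge the two lowest-weight nodes at each step:
E(60) + C(61) → 121
D(64) + B(74) → 138
A(77) + 121 → 198
138 + 198 → 336
The rarest symbols sit at the bottom; the longest codeword is 3 bits.

3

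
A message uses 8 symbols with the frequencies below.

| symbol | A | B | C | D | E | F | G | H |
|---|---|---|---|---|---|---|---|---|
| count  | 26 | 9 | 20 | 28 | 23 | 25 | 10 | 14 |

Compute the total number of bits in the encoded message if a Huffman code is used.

Merge the two smallest weights repeatedly:
merge B(9) and G(10): 19
merge H(14) and 19: 33
merge C(20) and E(23): 43
merge F(25) and A(26): 51
merge D(28) and 33: 61
merge 43 and 51: 94
merge 61 and 94: 155
Each symbol's bit-cost is frequency × depth; summing gives 456 bits (equivalently 19 + 33 + 43 + 51 + 61 + 94 + 155).

456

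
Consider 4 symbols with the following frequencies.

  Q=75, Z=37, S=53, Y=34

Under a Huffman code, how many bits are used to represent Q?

1

Huffman merges, smallest pair first:
Y(34) + Z(37) → 71
S(53) + 71 → 124
Q(75) + 124 → 199
Q sits one level below the root: a 1-bit codeword.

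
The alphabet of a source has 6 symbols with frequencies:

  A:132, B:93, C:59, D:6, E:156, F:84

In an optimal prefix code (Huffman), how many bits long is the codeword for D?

Huffman merges, smallest pair first:
D(6) + C(59) → 65
65 + F(84) → 149
B(93) + A(132) → 225
149 + E(156) → 305
225 + 305 → 530
D sits 4 levels below the root, so its codeword is 4 bits.

4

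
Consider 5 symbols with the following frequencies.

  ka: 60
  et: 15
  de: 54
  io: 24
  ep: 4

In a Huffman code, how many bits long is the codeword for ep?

Repeatedly merge the two smallest:
ep(4) + et(15) → 19
19 + io(24) → 43
43 + de(54) → 97
ka(60) + 97 → 157
ep sits 4 levels below the root, so its codeword is 4 bits.

4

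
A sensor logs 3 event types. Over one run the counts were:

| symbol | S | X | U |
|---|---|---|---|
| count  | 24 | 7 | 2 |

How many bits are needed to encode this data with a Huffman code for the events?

Merge the two smallest weights repeatedly:
combine U(2), X(7) → 9
combine 9, S(24) → 33
Each symbol's bit-cost is frequency × depth; summing gives 42 bits (equivalently 9 + 33).

42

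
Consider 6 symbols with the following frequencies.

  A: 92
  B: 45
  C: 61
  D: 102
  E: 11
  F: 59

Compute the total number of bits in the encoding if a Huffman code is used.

Build the Huffman tree bottom-up:
merge E(11) and B(45): 56
merge 56 and F(59): 115
merge C(61) and A(92): 153
merge D(102) and 115: 217
merge 153 and 217: 370
Total encoded bits = sum of merged weights = 56 + 115 + 153 + 217 + 370 = 911.

911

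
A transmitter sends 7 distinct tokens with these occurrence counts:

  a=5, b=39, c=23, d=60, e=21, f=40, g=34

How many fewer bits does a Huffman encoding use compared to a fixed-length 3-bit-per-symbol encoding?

74

Fixed-length: 3 bits × 222 symbols = 666 bits.
Huffman merges:
merge a(5) and e(21): 26
merge c(23) and 26: 49
merge g(34) and b(39): 73
merge f(40) and 49: 89
merge d(60) and 73: 133
merge 89 and 133: 222
Huffman total = 26 + 49 + 73 + 89 + 133 + 222 = 592 bits.
Saving = 666 − 592 = 74 bits.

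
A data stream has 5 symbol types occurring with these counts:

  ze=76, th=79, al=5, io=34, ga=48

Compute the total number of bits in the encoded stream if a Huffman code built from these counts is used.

Merge the two smallest weights repeatedly:
merge al(5) and io(34): 39
merge 39 and ga(48): 87
merge ze(76) and th(79): 155
merge 87 and 155: 242
Total encoded bits = sum of merged weights = 39 + 87 + 155 + 242 = 523.

523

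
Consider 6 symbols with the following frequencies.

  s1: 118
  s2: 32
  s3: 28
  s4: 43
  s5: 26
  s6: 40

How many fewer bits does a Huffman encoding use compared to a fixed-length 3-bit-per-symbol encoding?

182

Fixed-length: 3 bits × 287 symbols = 861 bits.
Huffman merges:
combine s5(26), s3(28) → 54
combine s2(32), s6(40) → 72
combine s4(43), 54 → 97
combine 72, 97 → 169
combine s1(118), 169 → 287
Huffman total = 54 + 72 + 97 + 169 + 287 = 679 bits.
Saving = 861 − 679 = 182 bits.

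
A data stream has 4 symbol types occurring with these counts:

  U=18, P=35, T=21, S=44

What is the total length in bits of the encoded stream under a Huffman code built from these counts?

231

Greedily combine the two least-frequent nodes:
combine U(18), T(21) → 39
combine P(35), 39 → 74
combine S(44), 74 → 118
Each symbol's bit-cost is frequency × depth; summing gives 231 bits (equivalently 39 + 74 + 118).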